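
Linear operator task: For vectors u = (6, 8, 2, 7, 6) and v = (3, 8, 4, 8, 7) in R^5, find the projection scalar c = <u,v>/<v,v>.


Computing <u,v> = 6*3 + 8*8 + 2*4 + 7*8 + 6*7 = 188
Computing <v,v> = 3^2 + 8^2 + 4^2 + 8^2 + 7^2 = 202
Projection coefficient = 188/202 = 0.9307

0.9307


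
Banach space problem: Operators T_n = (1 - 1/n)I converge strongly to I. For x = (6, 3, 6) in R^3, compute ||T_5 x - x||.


T_5 x - x = (1 - 1/5)x - x = -x/5
||x|| = sqrt(81) = 9.0000
||T_5 x - x|| = ||x||/5 = 9.0000/5 = 1.8000

1.8000


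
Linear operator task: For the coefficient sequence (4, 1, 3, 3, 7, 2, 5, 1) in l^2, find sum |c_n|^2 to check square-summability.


sum |c_n|^2 = 4^2 + 1^2 + 3^2 + 3^2 + 7^2 + 2^2 + 5^2 + 1^2
= 16 + 1 + 9 + 9 + 49 + 4 + 25 + 1
= 114

114


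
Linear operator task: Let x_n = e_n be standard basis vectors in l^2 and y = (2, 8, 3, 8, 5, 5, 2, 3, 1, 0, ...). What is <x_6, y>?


x_6 = e_6 is the standard basis vector with 1 in position 6.
<x_6, y> = y_6 = 5
As n -> infinity, <x_n, y> -> 0, confirming weak convergence of (x_n) to 0.

5


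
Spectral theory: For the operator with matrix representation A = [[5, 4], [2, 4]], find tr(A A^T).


trace(A * A^T) = sum of squares of all entries
= 5^2 + 4^2 + 2^2 + 4^2
= 25 + 16 + 4 + 16
= 61

61


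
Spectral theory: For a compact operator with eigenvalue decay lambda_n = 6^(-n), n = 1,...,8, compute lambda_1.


The eigenvalue formula gives lambda_1 = 1/6^1
= 1/6
= 0.1667

0.1667


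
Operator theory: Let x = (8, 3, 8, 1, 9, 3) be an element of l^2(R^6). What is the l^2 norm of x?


The l^2 norm = (sum |x_i|^2)^(1/2)
Sum of 2th powers = 64 + 9 + 64 + 1 + 81 + 9 = 228
||x||_2 = (228)^(1/2) = 15.0997

15.0997


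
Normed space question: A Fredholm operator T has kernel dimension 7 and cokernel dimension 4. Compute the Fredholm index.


The Fredholm index is defined as ind(T) = dim(ker T) - dim(coker T)
= 7 - 4
= 3

3


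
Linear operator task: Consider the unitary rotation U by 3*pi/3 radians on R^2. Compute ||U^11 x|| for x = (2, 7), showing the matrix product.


U is a rotation by theta = 3*pi/3
U^11 = rotation by 11*theta = 33*pi/3 = 3*pi/3 (mod 2*pi)
cos(3*pi/3) = -1.0000, sin(3*pi/3) = 0.0000
U^11 x = (-1.0000 * 2 - 0.0000 * 7, 0.0000 * 2 + -1.0000 * 7)
= (-2.0000, -7.0000)
||U^11 x|| = sqrt((-2.0000)^2 + (-7.0000)^2) = sqrt(53.0000) = 7.2801

7.2801


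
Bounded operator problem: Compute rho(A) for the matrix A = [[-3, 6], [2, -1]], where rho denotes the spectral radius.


For a 2x2 matrix, eigenvalues satisfy lambda^2 - (trace)*lambda + det = 0
trace = -3 + -1 = -4
det = -3*-1 - 6*2 = -9
discriminant = (-4)^2 - 4*(-9) = 52
spectral radius = max |eigenvalue| = 5.6056

5.6056


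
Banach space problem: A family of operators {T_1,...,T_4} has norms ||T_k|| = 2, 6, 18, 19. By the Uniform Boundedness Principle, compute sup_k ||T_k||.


By the Uniform Boundedness Principle, the supremum of norms is finite.
sup_k ||T_k|| = max(2, 6, 18, 19) = 19

19


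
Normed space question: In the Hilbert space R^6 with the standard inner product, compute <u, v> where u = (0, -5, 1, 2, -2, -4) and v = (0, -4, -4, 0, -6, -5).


Computing the standard inner product <u, v> = sum u_i * v_i
= 0*0 + -5*-4 + 1*-4 + 2*0 + -2*-6 + -4*-5
= 0 + 20 + -4 + 0 + 12 + 20
= 48

48


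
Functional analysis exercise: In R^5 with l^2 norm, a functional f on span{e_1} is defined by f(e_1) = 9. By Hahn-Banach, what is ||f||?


The norm of f is given by ||f|| = sup_{||x||=1} |f(x)|.
On span{e_1}, ||e_1|| = 1, so ||f|| = |f(e_1)| / ||e_1||
= |9| / 1 = 9.0000

9.0000


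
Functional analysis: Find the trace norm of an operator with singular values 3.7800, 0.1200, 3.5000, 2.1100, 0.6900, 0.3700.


The nuclear norm is the sum of all singular values.
||T||_1 = 3.7800 + 0.1200 + 3.5000 + 2.1100 + 0.6900 + 0.3700
= 10.5700

10.5700


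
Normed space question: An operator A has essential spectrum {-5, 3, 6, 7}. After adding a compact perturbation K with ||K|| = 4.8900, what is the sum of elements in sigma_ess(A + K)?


By Weyl's theorem, the essential spectrum is invariant under compact perturbations.
sigma_ess(A + K) = sigma_ess(A) = {-5, 3, 6, 7}
Sum = -5 + 3 + 6 + 7 = 11

11


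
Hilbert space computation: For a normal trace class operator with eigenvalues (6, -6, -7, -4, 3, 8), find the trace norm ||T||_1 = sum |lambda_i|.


For a normal operator, singular values equal |eigenvalues|.
Trace norm = sum |lambda_i| = 6 + 6 + 7 + 4 + 3 + 8
= 34

34


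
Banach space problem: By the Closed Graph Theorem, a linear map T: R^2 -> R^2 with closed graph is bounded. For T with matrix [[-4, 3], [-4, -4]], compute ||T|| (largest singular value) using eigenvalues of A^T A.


A^T A = [[32, 4], [4, 25]]
trace(A^T A) = 57, det(A^T A) = 784
discriminant = 57^2 - 4*784 = 113
Largest eigenvalue of A^T A = (trace + sqrt(disc))/2 = 33.8151
||T|| = sqrt(33.8151) = 5.8151

5.8151


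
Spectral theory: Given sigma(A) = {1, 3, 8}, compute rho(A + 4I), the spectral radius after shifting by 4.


Spectrum of A + 4I = {5, 7, 12}
Spectral radius = max |lambda| over the shifted spectrum
= max(5, 7, 12) = 12

12


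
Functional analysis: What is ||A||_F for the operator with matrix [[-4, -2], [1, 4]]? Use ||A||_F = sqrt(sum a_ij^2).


||A||_F^2 = sum a_ij^2
= (-4)^2 + (-2)^2 + 1^2 + 4^2
= 16 + 4 + 1 + 16 = 37
||A||_F = sqrt(37) = 6.0828

6.0828


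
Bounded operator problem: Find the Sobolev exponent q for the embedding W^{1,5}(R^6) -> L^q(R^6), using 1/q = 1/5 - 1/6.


Using the Sobolev embedding formula: 1/q = 1/p - k/n
1/q = 1/5 - 1/6 = 1/30
q = 1/(1/30) = 30

30.0000


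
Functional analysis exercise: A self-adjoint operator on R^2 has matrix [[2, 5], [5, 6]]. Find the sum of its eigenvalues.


For a self-adjoint (symmetric) matrix, the eigenvalues are real.
The sum of eigenvalues equals the trace of the matrix.
trace = 2 + 6 = 8

8


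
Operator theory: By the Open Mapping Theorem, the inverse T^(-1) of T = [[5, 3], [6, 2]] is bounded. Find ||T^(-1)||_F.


det(T) = 5*2 - 3*6 = -8
T^(-1) = (1/-8) * [[2, -3], [-6, 5]] = [[-0.2500, 0.3750], [0.7500, -0.6250]]
||T^(-1)||_F^2 = (-0.2500)^2 + 0.3750^2 + 0.7500^2 + (-0.6250)^2 = 1.1562
||T^(-1)||_F = sqrt(1.1562) = 1.0753

1.0753


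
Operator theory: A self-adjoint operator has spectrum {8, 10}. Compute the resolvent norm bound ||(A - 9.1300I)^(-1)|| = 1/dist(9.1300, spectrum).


dist(9.1300, {8, 10}) = min(|9.1300 - 8|, |9.1300 - 10|)
= min(1.1300, 0.8700) = 0.8700
Resolvent bound = 1/0.8700 = 1.1494

1.1494


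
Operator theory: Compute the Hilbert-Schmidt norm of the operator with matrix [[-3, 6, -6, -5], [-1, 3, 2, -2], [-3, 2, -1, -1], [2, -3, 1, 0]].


The Hilbert-Schmidt norm is sqrt(sum of squares of all entries).
Sum of squares = (-3)^2 + 6^2 + (-6)^2 + (-5)^2 + (-1)^2 + 3^2 + 2^2 + (-2)^2 + (-3)^2 + 2^2 + (-1)^2 + (-1)^2 + 2^2 + (-3)^2 + 1^2 + 0^2
= 9 + 36 + 36 + 25 + 1 + 9 + 4 + 4 + 9 + 4 + 1 + 1 + 4 + 9 + 1 + 0 = 153
||T||_HS = sqrt(153) = 12.3693

12.3693


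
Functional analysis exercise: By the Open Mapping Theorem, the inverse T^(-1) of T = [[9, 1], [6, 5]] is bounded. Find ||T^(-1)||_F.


det(T) = 9*5 - 1*6 = 39
T^(-1) = (1/39) * [[5, -1], [-6, 9]] = [[0.1282, -0.0256], [-0.1538, 0.2308]]
||T^(-1)||_F^2 = 0.1282^2 + (-0.0256)^2 + (-0.1538)^2 + 0.2308^2 = 0.0940
||T^(-1)||_F = sqrt(0.0940) = 0.3066

0.3066


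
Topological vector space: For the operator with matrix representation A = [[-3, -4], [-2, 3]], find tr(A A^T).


trace(A * A^T) = sum of squares of all entries
= (-3)^2 + (-4)^2 + (-2)^2 + 3^2
= 9 + 16 + 4 + 9
= 38

38


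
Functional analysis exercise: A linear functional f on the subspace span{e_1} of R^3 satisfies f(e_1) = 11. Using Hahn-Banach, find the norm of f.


The norm of f is given by ||f|| = sup_{||x||=1} |f(x)|.
On span{e_1}, ||e_1|| = 1, so ||f|| = |f(e_1)| / ||e_1||
= |11| / 1 = 11.0000

11.0000


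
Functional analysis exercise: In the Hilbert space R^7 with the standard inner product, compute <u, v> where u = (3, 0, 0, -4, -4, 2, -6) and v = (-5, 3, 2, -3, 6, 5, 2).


Computing the standard inner product <u, v> = sum u_i * v_i
= 3*-5 + 0*3 + 0*2 + -4*-3 + -4*6 + 2*5 + -6*2
= -15 + 0 + 0 + 12 + -24 + 10 + -12
= -29

-29


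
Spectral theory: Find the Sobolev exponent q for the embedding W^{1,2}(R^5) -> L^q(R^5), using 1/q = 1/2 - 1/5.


Using the Sobolev embedding formula: 1/q = 1/p - k/n
1/q = 1/2 - 1/5 = 3/10
q = 1/(3/10) = 10/3 = 3.3333

3.3333


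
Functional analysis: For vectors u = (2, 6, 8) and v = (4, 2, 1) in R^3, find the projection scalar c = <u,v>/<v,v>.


Computing <u,v> = 2*4 + 6*2 + 8*1 = 28
Computing <v,v> = 4^2 + 2^2 + 1^2 = 21
Projection coefficient = 28/21 = 1.3333

1.3333


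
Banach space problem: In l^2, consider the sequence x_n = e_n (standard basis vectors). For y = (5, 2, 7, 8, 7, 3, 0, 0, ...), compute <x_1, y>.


x_1 = e_1 is the standard basis vector with 1 in position 1.
<x_1, y> = y_1 = 5
As n -> infinity, <x_n, y> -> 0, confirming weak convergence of (x_n) to 0.

5


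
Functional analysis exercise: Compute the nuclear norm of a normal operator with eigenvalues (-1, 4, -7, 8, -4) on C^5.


For a normal operator, singular values equal |eigenvalues|.
Trace norm = sum |lambda_i| = 1 + 4 + 7 + 8 + 4
= 24

24


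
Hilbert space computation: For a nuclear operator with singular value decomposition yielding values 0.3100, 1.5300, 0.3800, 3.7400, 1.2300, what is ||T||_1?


The nuclear norm is the sum of all singular values.
||T||_1 = 0.3100 + 1.5300 + 0.3800 + 3.7400 + 1.2300
= 7.1900

7.1900


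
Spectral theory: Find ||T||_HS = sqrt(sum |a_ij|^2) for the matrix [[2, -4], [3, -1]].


The Hilbert-Schmidt norm is sqrt(sum of squares of all entries).
Sum of squares = 2^2 + (-4)^2 + 3^2 + (-1)^2
= 4 + 16 + 9 + 1 = 30
||T||_HS = sqrt(30) = 5.4772

5.4772


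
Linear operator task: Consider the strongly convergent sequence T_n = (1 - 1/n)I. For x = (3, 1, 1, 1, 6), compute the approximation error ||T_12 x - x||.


T_12 x - x = (1 - 1/12)x - x = -x/12
||x|| = sqrt(48) = 6.9282
||T_12 x - x|| = ||x||/12 = 6.9282/12 = 0.5774

0.5774


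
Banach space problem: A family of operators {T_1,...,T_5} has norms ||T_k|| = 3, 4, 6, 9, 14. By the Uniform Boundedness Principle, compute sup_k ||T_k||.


By the Uniform Boundedness Principle, the supremum of norms is finite.
sup_k ||T_k|| = max(3, 4, 6, 9, 14) = 14

14


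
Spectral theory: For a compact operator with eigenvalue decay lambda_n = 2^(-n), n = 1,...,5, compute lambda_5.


The eigenvalue formula gives lambda_5 = 1/2^5
= 1/32
= 0.0312

0.0312


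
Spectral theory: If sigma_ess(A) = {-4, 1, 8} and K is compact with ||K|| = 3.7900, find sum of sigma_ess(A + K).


By Weyl's theorem, the essential spectrum is invariant under compact perturbations.
sigma_ess(A + K) = sigma_ess(A) = {-4, 1, 8}
Sum = -4 + 1 + 8 = 5

5


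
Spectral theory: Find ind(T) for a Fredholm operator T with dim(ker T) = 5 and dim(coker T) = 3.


The Fredholm index is defined as ind(T) = dim(ker T) - dim(coker T)
= 5 - 3
= 2

2


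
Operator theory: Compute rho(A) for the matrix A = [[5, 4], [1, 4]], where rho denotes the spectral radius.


For a 2x2 matrix, eigenvalues satisfy lambda^2 - (trace)*lambda + det = 0
trace = 5 + 4 = 9
det = 5*4 - 4*1 = 16
discriminant = 9^2 - 4*(16) = 17
spectral radius = max |eigenvalue| = 6.5616

6.5616


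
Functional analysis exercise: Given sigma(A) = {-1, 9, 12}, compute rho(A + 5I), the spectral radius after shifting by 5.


Spectrum of A + 5I = {4, 14, 17}
Spectral radius = max |lambda| over the shifted spectrum
= max(4, 14, 17) = 17

17


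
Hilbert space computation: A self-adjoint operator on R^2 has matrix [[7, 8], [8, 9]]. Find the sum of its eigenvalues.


For a self-adjoint (symmetric) matrix, the eigenvalues are real.
The sum of eigenvalues equals the trace of the matrix.
trace = 7 + 9 = 16

16


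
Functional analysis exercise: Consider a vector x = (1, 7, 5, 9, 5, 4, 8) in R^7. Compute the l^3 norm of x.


The l^3 norm = (sum |x_i|^3)^(1/3)
Sum of 3th powers = 1 + 343 + 125 + 729 + 125 + 64 + 512 = 1899
||x||_3 = (1899)^(1/3) = 12.3834

12.3834


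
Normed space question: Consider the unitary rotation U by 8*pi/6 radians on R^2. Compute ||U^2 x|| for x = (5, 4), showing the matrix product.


U is a rotation by theta = 8*pi/6
U^2 = rotation by 2*theta = 16*pi/6 = 4*pi/6 (mod 2*pi)
cos(4*pi/6) = -0.5000, sin(4*pi/6) = 0.8660
U^2 x = (-0.5000 * 5 - 0.8660 * 4, 0.8660 * 5 + -0.5000 * 4)
= (-5.9641, 2.3301)
||U^2 x|| = sqrt((-5.9641)^2 + 2.3301^2) = sqrt(41.0000) = 6.4031

6.4031


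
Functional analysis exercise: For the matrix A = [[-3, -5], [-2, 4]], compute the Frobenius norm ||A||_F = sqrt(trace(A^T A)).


||A||_F^2 = sum a_ij^2
= (-3)^2 + (-5)^2 + (-2)^2 + 4^2
= 9 + 25 + 4 + 16 = 54
||A||_F = sqrt(54) = 7.3485

7.3485


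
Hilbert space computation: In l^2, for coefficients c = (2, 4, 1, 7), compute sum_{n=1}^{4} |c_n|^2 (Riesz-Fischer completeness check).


sum |c_n|^2 = 2^2 + 4^2 + 1^2 + 7^2
= 4 + 16 + 1 + 49
= 70

70


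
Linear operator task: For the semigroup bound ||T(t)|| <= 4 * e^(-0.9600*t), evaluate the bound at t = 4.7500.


||T(4.7500)|| <= 4 * exp(-0.9600 * 4.7500)
= 4 * exp(-4.5600)
= 4 * 0.0105
= 0.0418

0.0418


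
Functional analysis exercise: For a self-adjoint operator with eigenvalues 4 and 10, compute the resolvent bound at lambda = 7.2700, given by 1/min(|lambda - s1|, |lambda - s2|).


dist(7.2700, {4, 10}) = min(|7.2700 - 4|, |7.2700 - 10|)
= min(3.2700, 2.7300) = 2.7300
Resolvent bound = 1/2.7300 = 0.3663

0.3663


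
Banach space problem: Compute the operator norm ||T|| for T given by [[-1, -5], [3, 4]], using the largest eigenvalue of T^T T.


A^T A = [[10, 17], [17, 41]]
trace(A^T A) = 51, det(A^T A) = 121
discriminant = 51^2 - 4*121 = 2117
Largest eigenvalue of A^T A = (trace + sqrt(disc))/2 = 48.5054
||T|| = sqrt(48.5054) = 6.9646

6.9646


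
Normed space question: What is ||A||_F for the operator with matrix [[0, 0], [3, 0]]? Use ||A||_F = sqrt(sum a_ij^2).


||A||_F^2 = sum a_ij^2
= 0^2 + 0^2 + 3^2 + 0^2
= 0 + 0 + 9 + 0 = 9
||A||_F = sqrt(9) = 3.0000

3.0000


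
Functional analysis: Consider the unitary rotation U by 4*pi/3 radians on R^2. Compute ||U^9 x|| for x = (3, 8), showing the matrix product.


U is a rotation by theta = 4*pi/3
U^9 = rotation by 9*theta = 36*pi/3 = 0*pi/3 (mod 2*pi)
cos(0*pi/3) = 1.0000, sin(0*pi/3) = 0.0000
U^9 x = (1.0000 * 3 - 0.0000 * 8, 0.0000 * 3 + 1.0000 * 8)
= (3.0000, 8.0000)
||U^9 x|| = sqrt(3.0000^2 + 8.0000^2) = sqrt(73.0000) = 8.5440

8.5440


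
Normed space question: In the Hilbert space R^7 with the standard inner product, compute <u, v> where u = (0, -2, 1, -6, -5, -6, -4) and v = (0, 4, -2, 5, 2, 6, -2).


Computing the standard inner product <u, v> = sum u_i * v_i
= 0*0 + -2*4 + 1*-2 + -6*5 + -5*2 + -6*6 + -4*-2
= 0 + -8 + -2 + -30 + -10 + -36 + 8
= -78

-78


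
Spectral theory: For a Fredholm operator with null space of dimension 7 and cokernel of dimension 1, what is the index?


The Fredholm index is defined as ind(T) = dim(ker T) - dim(coker T)
= 7 - 1
= 6

6


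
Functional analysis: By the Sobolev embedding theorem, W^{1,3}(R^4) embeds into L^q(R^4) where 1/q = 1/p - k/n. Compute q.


Using the Sobolev embedding formula: 1/q = 1/p - k/n
1/q = 1/3 - 1/4 = 1/12
q = 1/(1/12) = 12

12.0000


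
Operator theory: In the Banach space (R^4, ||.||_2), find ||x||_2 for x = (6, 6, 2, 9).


The l^2 norm = (sum |x_i|^2)^(1/2)
Sum of 2th powers = 36 + 36 + 4 + 81 = 157
||x||_2 = (157)^(1/2) = 12.5300

12.5300


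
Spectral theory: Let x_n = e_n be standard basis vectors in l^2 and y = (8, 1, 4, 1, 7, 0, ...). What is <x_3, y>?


x_3 = e_3 is the standard basis vector with 1 in position 3.
<x_3, y> = y_3 = 4
As n -> infinity, <x_n, y> -> 0, confirming weak convergence of (x_n) to 0.

4


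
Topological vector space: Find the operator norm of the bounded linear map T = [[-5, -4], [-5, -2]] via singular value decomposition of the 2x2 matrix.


A^T A = [[50, 30], [30, 20]]
trace(A^T A) = 70, det(A^T A) = 100
discriminant = 70^2 - 4*100 = 4500
Largest eigenvalue of A^T A = (trace + sqrt(disc))/2 = 68.5410
||T|| = sqrt(68.5410) = 8.2790

8.2790


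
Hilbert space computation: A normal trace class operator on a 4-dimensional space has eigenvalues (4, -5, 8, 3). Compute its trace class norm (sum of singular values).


For a normal operator, singular values equal |eigenvalues|.
Trace norm = sum |lambda_i| = 4 + 5 + 8 + 3
= 20

20


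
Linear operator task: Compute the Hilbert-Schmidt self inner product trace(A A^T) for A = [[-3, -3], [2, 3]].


trace(A * A^T) = sum of squares of all entries
= (-3)^2 + (-3)^2 + 2^2 + 3^2
= 9 + 9 + 4 + 9
= 31

31


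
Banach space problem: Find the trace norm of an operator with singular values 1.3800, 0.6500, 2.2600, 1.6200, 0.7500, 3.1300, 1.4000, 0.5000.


The nuclear norm is the sum of all singular values.
||T||_1 = 1.3800 + 0.6500 + 2.2600 + 1.6200 + 0.7500 + 3.1300 + 1.4000 + 0.5000
= 11.6900

11.6900


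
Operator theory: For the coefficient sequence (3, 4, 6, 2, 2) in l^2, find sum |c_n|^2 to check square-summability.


sum |c_n|^2 = 3^2 + 4^2 + 6^2 + 2^2 + 2^2
= 9 + 16 + 36 + 4 + 4
= 69

69


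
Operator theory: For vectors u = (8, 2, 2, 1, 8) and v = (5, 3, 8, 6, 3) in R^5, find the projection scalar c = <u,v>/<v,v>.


Computing <u,v> = 8*5 + 2*3 + 2*8 + 1*6 + 8*3 = 92
Computing <v,v> = 5^2 + 3^2 + 8^2 + 6^2 + 3^2 = 143
Projection coefficient = 92/143 = 0.6434

0.6434


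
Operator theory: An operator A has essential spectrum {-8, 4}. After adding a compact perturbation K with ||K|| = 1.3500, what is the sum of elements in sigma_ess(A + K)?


By Weyl's theorem, the essential spectrum is invariant under compact perturbations.
sigma_ess(A + K) = sigma_ess(A) = {-8, 4}
Sum = -8 + 4 = -4

-4


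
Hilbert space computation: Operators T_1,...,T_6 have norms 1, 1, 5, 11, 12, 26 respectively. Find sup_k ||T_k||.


By the Uniform Boundedness Principle, the supremum of norms is finite.
sup_k ||T_k|| = max(1, 1, 5, 11, 12, 26) = 26

26


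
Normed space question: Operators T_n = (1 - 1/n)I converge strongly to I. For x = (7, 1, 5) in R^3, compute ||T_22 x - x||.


T_22 x - x = (1 - 1/22)x - x = -x/22
||x|| = sqrt(75) = 8.6603
||T_22 x - x|| = ||x||/22 = 8.6603/22 = 0.3936

0.3936


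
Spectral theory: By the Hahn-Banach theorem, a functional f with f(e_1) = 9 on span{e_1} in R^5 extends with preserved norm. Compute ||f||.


The norm of f is given by ||f|| = sup_{||x||=1} |f(x)|.
On span{e_1}, ||e_1|| = 1, so ||f|| = |f(e_1)| / ||e_1||
= |9| / 1 = 9.0000

9.0000


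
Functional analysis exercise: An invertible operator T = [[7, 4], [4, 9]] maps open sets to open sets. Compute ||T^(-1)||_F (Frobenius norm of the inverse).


det(T) = 7*9 - 4*4 = 47
T^(-1) = (1/47) * [[9, -4], [-4, 7]] = [[0.1915, -0.0851], [-0.0851, 0.1489]]
||T^(-1)||_F^2 = 0.1915^2 + (-0.0851)^2 + (-0.0851)^2 + 0.1489^2 = 0.0733
||T^(-1)||_F = sqrt(0.0733) = 0.2708

0.2708


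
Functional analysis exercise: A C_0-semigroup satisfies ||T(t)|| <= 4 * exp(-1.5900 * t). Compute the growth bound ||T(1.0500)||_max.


||T(1.0500)|| <= 4 * exp(-1.5900 * 1.0500)
= 4 * exp(-1.6695)
= 4 * 0.1883
= 0.7534

0.7534


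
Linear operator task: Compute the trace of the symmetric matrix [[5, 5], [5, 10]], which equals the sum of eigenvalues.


For a self-adjoint (symmetric) matrix, the eigenvalues are real.
The sum of eigenvalues equals the trace of the matrix.
trace = 5 + 10 = 15

15


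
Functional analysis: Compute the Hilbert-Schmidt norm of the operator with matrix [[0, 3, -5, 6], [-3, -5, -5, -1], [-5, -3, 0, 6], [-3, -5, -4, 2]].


The Hilbert-Schmidt norm is sqrt(sum of squares of all entries).
Sum of squares = 0^2 + 3^2 + (-5)^2 + 6^2 + (-3)^2 + (-5)^2 + (-5)^2 + (-1)^2 + (-5)^2 + (-3)^2 + 0^2 + 6^2 + (-3)^2 + (-5)^2 + (-4)^2 + 2^2
= 0 + 9 + 25 + 36 + 9 + 25 + 25 + 1 + 25 + 9 + 0 + 36 + 9 + 25 + 16 + 4 = 254
||T||_HS = sqrt(254) = 15.9374

15.9374


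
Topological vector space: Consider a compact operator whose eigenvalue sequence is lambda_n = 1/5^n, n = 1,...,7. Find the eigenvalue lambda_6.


The eigenvalue formula gives lambda_6 = 1/5^6
= 1/15625
= 6.4000e-05

6.4000e-05


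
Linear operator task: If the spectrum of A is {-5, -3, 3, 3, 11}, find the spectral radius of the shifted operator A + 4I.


Spectrum of A + 4I = {-1, 1, 7, 7, 15}
Spectral radius = max |lambda| over the shifted spectrum
= max(1, 1, 7, 7, 15) = 15

15


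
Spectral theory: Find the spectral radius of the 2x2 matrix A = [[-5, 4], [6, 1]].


For a 2x2 matrix, eigenvalues satisfy lambda^2 - (trace)*lambda + det = 0
trace = -5 + 1 = -4
det = -5*1 - 4*6 = -29
discriminant = (-4)^2 - 4*(-29) = 132
spectral radius = max |eigenvalue| = 7.7446

7.7446


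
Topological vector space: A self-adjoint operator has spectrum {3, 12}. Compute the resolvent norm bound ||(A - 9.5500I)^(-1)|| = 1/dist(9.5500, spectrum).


dist(9.5500, {3, 12}) = min(|9.5500 - 3|, |9.5500 - 12|)
= min(6.5500, 2.4500) = 2.4500
Resolvent bound = 1/2.4500 = 0.4082

0.4082


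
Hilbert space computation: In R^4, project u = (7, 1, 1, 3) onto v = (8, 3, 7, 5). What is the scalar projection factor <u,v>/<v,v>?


Computing <u,v> = 7*8 + 1*3 + 1*7 + 3*5 = 81
Computing <v,v> = 8^2 + 3^2 + 7^2 + 5^2 = 147
Projection coefficient = 81/147 = 0.5510

0.5510


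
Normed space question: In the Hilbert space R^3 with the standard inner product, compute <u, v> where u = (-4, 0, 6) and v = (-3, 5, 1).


Computing the standard inner product <u, v> = sum u_i * v_i
= -4*-3 + 0*5 + 6*1
= 12 + 0 + 6
= 18

18


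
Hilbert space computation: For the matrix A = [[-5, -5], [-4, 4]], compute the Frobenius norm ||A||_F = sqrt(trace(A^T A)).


||A||_F^2 = sum a_ij^2
= (-5)^2 + (-5)^2 + (-4)^2 + 4^2
= 25 + 25 + 16 + 16 = 82
||A||_F = sqrt(82) = 9.0554

9.0554


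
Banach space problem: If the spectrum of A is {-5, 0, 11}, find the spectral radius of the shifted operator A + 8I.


Spectrum of A + 8I = {3, 8, 19}
Spectral radius = max |lambda| over the shifted spectrum
= max(3, 8, 19) = 19

19


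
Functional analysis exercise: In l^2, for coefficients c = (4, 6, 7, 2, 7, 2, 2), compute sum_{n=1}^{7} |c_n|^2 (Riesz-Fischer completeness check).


sum |c_n|^2 = 4^2 + 6^2 + 7^2 + 2^2 + 7^2 + 2^2 + 2^2
= 16 + 36 + 49 + 4 + 49 + 4 + 4
= 162

162


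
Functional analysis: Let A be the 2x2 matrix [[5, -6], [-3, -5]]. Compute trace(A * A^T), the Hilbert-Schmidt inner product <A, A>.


trace(A * A^T) = sum of squares of all entries
= 5^2 + (-6)^2 + (-3)^2 + (-5)^2
= 25 + 36 + 9 + 25
= 95

95


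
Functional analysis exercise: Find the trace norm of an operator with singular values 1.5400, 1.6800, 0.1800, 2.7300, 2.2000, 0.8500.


The nuclear norm is the sum of all singular values.
||T||_1 = 1.5400 + 1.6800 + 0.1800 + 2.7300 + 2.2000 + 0.8500
= 9.1800

9.1800


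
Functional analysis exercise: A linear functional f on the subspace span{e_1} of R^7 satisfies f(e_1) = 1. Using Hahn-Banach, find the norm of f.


The norm of f is given by ||f|| = sup_{||x||=1} |f(x)|.
On span{e_1}, ||e_1|| = 1, so ||f|| = |f(e_1)| / ||e_1||
= |1| / 1 = 1.0000

1.0000


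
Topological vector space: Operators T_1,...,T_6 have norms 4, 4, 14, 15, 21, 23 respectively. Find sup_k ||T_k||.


By the Uniform Boundedness Principle, the supremum of norms is finite.
sup_k ||T_k|| = max(4, 4, 14, 15, 21, 23) = 23

23


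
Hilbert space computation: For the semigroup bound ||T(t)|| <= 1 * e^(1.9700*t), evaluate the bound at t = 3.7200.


||T(3.7200)|| <= 1 * exp(1.9700 * 3.7200)
= 1 * exp(7.3284)
= 1 * 1522.9431
= 1522.9431

1522.9431


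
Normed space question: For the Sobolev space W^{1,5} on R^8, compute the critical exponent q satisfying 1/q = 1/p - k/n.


Using the Sobolev embedding formula: 1/q = 1/p - k/n
1/q = 1/5 - 1/8 = 3/40
q = 1/(3/40) = 40/3 = 13.3333

13.3333


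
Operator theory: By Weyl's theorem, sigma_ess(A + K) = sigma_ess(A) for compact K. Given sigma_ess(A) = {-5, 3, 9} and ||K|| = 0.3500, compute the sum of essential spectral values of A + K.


By Weyl's theorem, the essential spectrum is invariant under compact perturbations.
sigma_ess(A + K) = sigma_ess(A) = {-5, 3, 9}
Sum = -5 + 3 + 9 = 7

7


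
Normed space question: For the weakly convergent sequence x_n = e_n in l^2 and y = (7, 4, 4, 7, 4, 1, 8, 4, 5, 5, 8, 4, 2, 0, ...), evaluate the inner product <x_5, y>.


x_5 = e_5 is the standard basis vector with 1 in position 5.
<x_5, y> = y_5 = 4
As n -> infinity, <x_n, y> -> 0, confirming weak convergence of (x_n) to 0.

4


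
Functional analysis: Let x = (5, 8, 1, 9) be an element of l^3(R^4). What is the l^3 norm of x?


The l^3 norm = (sum |x_i|^3)^(1/3)
Sum of 3th powers = 125 + 512 + 1 + 729 = 1367
||x||_3 = (1367)^(1/3) = 11.0983

11.0983


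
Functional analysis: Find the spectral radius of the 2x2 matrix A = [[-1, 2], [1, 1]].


For a 2x2 matrix, eigenvalues satisfy lambda^2 - (trace)*lambda + det = 0
trace = -1 + 1 = 0
det = -1*1 - 2*1 = -3
discriminant = 0^2 - 4*(-3) = 12
spectral radius = max |eigenvalue| = 1.7321

1.7321


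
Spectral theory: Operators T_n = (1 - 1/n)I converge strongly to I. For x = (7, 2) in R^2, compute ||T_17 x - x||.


T_17 x - x = (1 - 1/17)x - x = -x/17
||x|| = sqrt(53) = 7.2801
||T_17 x - x|| = ||x||/17 = 7.2801/17 = 0.4282

0.4282


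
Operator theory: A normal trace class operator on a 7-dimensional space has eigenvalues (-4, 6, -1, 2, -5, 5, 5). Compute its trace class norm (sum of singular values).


For a normal operator, singular values equal |eigenvalues|.
Trace norm = sum |lambda_i| = 4 + 6 + 1 + 2 + 5 + 5 + 5
= 28

28


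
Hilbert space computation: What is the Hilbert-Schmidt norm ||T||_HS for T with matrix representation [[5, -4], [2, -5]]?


The Hilbert-Schmidt norm is sqrt(sum of squares of all entries).
Sum of squares = 5^2 + (-4)^2 + 2^2 + (-5)^2
= 25 + 16 + 4 + 25 = 70
||T||_HS = sqrt(70) = 8.3666

8.3666


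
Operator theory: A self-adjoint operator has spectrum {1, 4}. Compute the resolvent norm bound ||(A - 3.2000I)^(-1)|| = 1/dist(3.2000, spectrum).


dist(3.2000, {1, 4}) = min(|3.2000 - 1|, |3.2000 - 4|)
= min(2.2000, 0.8000) = 0.8000
Resolvent bound = 1/0.8000 = 1.2500

1.2500


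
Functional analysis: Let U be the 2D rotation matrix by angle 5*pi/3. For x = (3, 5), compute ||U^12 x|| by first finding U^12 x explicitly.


U is a rotation by theta = 5*pi/3
U^12 = rotation by 12*theta = 60*pi/3 = 0*pi/3 (mod 2*pi)
cos(0*pi/3) = 1.0000, sin(0*pi/3) = 0.0000
U^12 x = (1.0000 * 3 - 0.0000 * 5, 0.0000 * 3 + 1.0000 * 5)
= (3.0000, 5.0000)
||U^12 x|| = sqrt(3.0000^2 + 5.0000^2) = sqrt(34.0000) = 5.8310

5.8310


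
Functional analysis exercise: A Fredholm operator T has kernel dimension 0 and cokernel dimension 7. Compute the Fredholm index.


The Fredholm index is defined as ind(T) = dim(ker T) - dim(coker T)
= 0 - 7
= -7

-7


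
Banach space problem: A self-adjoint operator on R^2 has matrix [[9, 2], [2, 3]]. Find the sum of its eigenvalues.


For a self-adjoint (symmetric) matrix, the eigenvalues are real.
The sum of eigenvalues equals the trace of the matrix.
trace = 9 + 3 = 12

12


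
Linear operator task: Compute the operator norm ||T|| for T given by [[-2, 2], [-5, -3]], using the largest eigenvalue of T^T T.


A^T A = [[29, 11], [11, 13]]
trace(A^T A) = 42, det(A^T A) = 256
discriminant = 42^2 - 4*256 = 740
Largest eigenvalue of A^T A = (trace + sqrt(disc))/2 = 34.6015
||T|| = sqrt(34.6015) = 5.8823

5.8823


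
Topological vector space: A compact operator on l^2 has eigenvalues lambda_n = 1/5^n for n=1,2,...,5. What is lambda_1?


The eigenvalue formula gives lambda_1 = 1/5^1
= 1/5
= 0.2000

0.2000


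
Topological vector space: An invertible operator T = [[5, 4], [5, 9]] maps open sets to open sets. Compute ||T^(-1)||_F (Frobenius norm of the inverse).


det(T) = 5*9 - 4*5 = 25
T^(-1) = (1/25) * [[9, -4], [-5, 5]] = [[0.3600, -0.1600], [-0.2000, 0.2000]]
||T^(-1)||_F^2 = 0.3600^2 + (-0.1600)^2 + (-0.2000)^2 + 0.2000^2 = 0.2352
||T^(-1)||_F = sqrt(0.2352) = 0.4850

0.4850


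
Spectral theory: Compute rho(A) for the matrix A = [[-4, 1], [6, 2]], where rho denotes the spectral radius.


For a 2x2 matrix, eigenvalues satisfy lambda^2 - (trace)*lambda + det = 0
trace = -4 + 2 = -2
det = -4*2 - 1*6 = -14
discriminant = (-2)^2 - 4*(-14) = 60
spectral radius = max |eigenvalue| = 4.8730

4.8730


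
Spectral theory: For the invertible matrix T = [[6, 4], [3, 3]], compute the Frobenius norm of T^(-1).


det(T) = 6*3 - 4*3 = 6
T^(-1) = (1/6) * [[3, -4], [-3, 6]] = [[0.5000, -0.6667], [-0.5000, 1.0000]]
||T^(-1)||_F^2 = 0.5000^2 + (-0.6667)^2 + (-0.5000)^2 + 1.0000^2 = 1.9444
||T^(-1)||_F = sqrt(1.9444) = 1.3944

1.3944


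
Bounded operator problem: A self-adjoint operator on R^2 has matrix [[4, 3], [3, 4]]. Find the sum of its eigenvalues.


For a self-adjoint (symmetric) matrix, the eigenvalues are real.
The sum of eigenvalues equals the trace of the matrix.
trace = 4 + 4 = 8

8


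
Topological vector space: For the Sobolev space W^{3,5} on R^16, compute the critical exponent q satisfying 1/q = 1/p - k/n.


Using the Sobolev embedding formula: 1/q = 1/p - k/n
1/q = 1/5 - 3/16 = 1/80
q = 1/(1/80) = 80

80.0000


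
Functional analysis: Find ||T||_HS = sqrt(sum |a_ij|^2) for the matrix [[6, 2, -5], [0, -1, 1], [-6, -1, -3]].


The Hilbert-Schmidt norm is sqrt(sum of squares of all entries).
Sum of squares = 6^2 + 2^2 + (-5)^2 + 0^2 + (-1)^2 + 1^2 + (-6)^2 + (-1)^2 + (-3)^2
= 36 + 4 + 25 + 0 + 1 + 1 + 36 + 1 + 9 = 113
||T||_HS = sqrt(113) = 10.6301

10.6301


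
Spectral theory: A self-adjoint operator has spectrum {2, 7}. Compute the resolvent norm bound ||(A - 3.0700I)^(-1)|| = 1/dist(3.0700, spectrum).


dist(3.0700, {2, 7}) = min(|3.0700 - 2|, |3.0700 - 7|)
= min(1.0700, 3.9300) = 1.0700
Resolvent bound = 1/1.0700 = 0.9346

0.9346


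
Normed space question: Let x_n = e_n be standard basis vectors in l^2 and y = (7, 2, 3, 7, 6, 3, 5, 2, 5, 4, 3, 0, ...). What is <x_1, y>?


x_1 = e_1 is the standard basis vector with 1 in position 1.
<x_1, y> = y_1 = 7
As n -> infinity, <x_n, y> -> 0, confirming weak convergence of (x_n) to 0.

7


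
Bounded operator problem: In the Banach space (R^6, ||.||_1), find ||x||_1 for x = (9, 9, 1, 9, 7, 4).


The l^1 norm equals the sum of absolute values of all components.
||x||_1 = 9 + 9 + 1 + 9 + 7 + 4
= 39

39.0000


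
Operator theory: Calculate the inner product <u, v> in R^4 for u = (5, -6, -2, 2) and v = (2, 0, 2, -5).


Computing the standard inner product <u, v> = sum u_i * v_i
= 5*2 + -6*0 + -2*2 + 2*-5
= 10 + 0 + -4 + -10
= -4

-4


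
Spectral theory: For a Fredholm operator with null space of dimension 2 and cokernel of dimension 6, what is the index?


The Fredholm index is defined as ind(T) = dim(ker T) - dim(coker T)
= 2 - 6
= -4

-4


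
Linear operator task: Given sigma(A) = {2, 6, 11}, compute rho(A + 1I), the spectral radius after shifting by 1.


Spectrum of A + 1I = {3, 7, 12}
Spectral radius = max |lambda| over the shifted spectrum
= max(3, 7, 12) = 12

12


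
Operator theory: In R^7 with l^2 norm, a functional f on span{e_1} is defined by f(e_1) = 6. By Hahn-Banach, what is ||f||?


The norm of f is given by ||f|| = sup_{||x||=1} |f(x)|.
On span{e_1}, ||e_1|| = 1, so ||f|| = |f(e_1)| / ||e_1||
= |6| / 1 = 6.0000

6.0000


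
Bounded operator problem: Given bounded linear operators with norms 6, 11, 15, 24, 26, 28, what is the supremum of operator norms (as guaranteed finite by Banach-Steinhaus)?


By the Uniform Boundedness Principle, the supremum of norms is finite.
sup_k ||T_k|| = max(6, 11, 15, 24, 26, 28) = 28

28


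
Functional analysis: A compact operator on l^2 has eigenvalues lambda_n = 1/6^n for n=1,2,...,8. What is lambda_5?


The eigenvalue formula gives lambda_5 = 1/6^5
= 1/7776
= 1.2860e-04

1.2860e-04


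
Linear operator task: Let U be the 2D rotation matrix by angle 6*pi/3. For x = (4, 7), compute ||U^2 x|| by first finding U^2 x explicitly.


U is a rotation by theta = 6*pi/3
U^2 = rotation by 2*theta = 12*pi/3 = 0*pi/3 (mod 2*pi)
cos(0*pi/3) = 1.0000, sin(0*pi/3) = 0.0000
U^2 x = (1.0000 * 4 - 0.0000 * 7, 0.0000 * 4 + 1.0000 * 7)
= (4.0000, 7.0000)
||U^2 x|| = sqrt(4.0000^2 + 7.0000^2) = sqrt(65.0000) = 8.0623

8.0623


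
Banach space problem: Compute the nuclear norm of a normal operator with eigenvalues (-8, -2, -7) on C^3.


For a normal operator, singular values equal |eigenvalues|.
Trace norm = sum |lambda_i| = 8 + 2 + 7
= 17

17


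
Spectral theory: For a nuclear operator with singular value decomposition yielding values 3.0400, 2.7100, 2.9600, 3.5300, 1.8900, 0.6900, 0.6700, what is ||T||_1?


The nuclear norm is the sum of all singular values.
||T||_1 = 3.0400 + 2.7100 + 2.9600 + 3.5300 + 1.8900 + 0.6900 + 0.6700
= 15.4900

15.4900


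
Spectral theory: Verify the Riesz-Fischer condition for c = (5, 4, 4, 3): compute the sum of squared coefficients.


sum |c_n|^2 = 5^2 + 4^2 + 4^2 + 3^2
= 25 + 16 + 16 + 9
= 66

66


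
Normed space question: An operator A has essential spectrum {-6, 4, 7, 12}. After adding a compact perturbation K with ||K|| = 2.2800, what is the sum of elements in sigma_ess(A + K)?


By Weyl's theorem, the essential spectrum is invariant under compact perturbations.
sigma_ess(A + K) = sigma_ess(A) = {-6, 4, 7, 12}
Sum = -6 + 4 + 7 + 12 = 17

17


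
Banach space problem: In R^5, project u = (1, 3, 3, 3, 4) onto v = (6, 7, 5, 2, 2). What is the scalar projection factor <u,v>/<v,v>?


Computing <u,v> = 1*6 + 3*7 + 3*5 + 3*2 + 4*2 = 56
Computing <v,v> = 6^2 + 7^2 + 5^2 + 2^2 + 2^2 = 118
Projection coefficient = 56/118 = 0.4746

0.4746


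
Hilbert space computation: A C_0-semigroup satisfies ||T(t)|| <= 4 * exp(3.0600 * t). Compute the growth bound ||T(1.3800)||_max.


||T(1.3800)|| <= 4 * exp(3.0600 * 1.3800)
= 4 * exp(4.2228)
= 4 * 68.2242
= 272.8970

272.8970


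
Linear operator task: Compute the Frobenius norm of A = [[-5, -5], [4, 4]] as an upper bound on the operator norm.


||A||_F^2 = sum a_ij^2
= (-5)^2 + (-5)^2 + 4^2 + 4^2
= 25 + 25 + 16 + 16 = 82
||A||_F = sqrt(82) = 9.0554

9.0554


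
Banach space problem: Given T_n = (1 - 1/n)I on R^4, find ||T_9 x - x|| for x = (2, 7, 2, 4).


T_9 x - x = (1 - 1/9)x - x = -x/9
||x|| = sqrt(73) = 8.5440
||T_9 x - x|| = ||x||/9 = 8.5440/9 = 0.9493

0.9493


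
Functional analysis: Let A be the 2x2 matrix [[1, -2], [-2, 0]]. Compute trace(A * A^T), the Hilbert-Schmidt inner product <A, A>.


trace(A * A^T) = sum of squares of all entries
= 1^2 + (-2)^2 + (-2)^2 + 0^2
= 1 + 4 + 4 + 0
= 9

9


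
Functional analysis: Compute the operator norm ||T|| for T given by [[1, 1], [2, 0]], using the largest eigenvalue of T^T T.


A^T A = [[5, 1], [1, 1]]
trace(A^T A) = 6, det(A^T A) = 4
discriminant = 6^2 - 4*4 = 20
Largest eigenvalue of A^T A = (trace + sqrt(disc))/2 = 5.2361
||T|| = sqrt(5.2361) = 2.2882

2.2882


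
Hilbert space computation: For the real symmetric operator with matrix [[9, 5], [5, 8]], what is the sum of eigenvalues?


For a self-adjoint (symmetric) matrix, the eigenvalues are real.
The sum of eigenvalues equals the trace of the matrix.
trace = 9 + 8 = 17

17


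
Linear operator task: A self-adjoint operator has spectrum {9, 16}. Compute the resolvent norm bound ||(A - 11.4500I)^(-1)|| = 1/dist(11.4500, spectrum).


dist(11.4500, {9, 16}) = min(|11.4500 - 9|, |11.4500 - 16|)
= min(2.4500, 4.5500) = 2.4500
Resolvent bound = 1/2.4500 = 0.4082

0.4082


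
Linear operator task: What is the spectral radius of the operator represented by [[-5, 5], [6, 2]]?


For a 2x2 matrix, eigenvalues satisfy lambda^2 - (trace)*lambda + det = 0
trace = -5 + 2 = -3
det = -5*2 - 5*6 = -40
discriminant = (-3)^2 - 4*(-40) = 169
spectral radius = max |eigenvalue| = 8.0000

8.0000


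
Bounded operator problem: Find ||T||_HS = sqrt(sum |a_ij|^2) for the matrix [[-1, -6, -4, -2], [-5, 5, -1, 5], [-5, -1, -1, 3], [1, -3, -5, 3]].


The Hilbert-Schmidt norm is sqrt(sum of squares of all entries).
Sum of squares = (-1)^2 + (-6)^2 + (-4)^2 + (-2)^2 + (-5)^2 + 5^2 + (-1)^2 + 5^2 + (-5)^2 + (-1)^2 + (-1)^2 + 3^2 + 1^2 + (-3)^2 + (-5)^2 + 3^2
= 1 + 36 + 16 + 4 + 25 + 25 + 1 + 25 + 25 + 1 + 1 + 9 + 1 + 9 + 25 + 9 = 213
||T||_HS = sqrt(213) = 14.5945

14.5945


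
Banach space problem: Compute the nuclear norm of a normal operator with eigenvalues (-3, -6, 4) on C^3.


For a normal operator, singular values equal |eigenvalues|.
Trace norm = sum |lambda_i| = 3 + 6 + 4
= 13

13


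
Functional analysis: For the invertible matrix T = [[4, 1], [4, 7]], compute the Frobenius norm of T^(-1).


det(T) = 4*7 - 1*4 = 24
T^(-1) = (1/24) * [[7, -1], [-4, 4]] = [[0.2917, -0.0417], [-0.1667, 0.1667]]
||T^(-1)||_F^2 = 0.2917^2 + (-0.0417)^2 + (-0.1667)^2 + 0.1667^2 = 0.1424
||T^(-1)||_F = sqrt(0.1424) = 0.3773

0.3773


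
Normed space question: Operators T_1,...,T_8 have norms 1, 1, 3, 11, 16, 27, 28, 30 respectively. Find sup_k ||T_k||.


By the Uniform Boundedness Principle, the supremum of norms is finite.
sup_k ||T_k|| = max(1, 1, 3, 11, 16, 27, 28, 30) = 30

30


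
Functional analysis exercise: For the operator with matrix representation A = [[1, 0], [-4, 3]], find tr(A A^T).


trace(A * A^T) = sum of squares of all entries
= 1^2 + 0^2 + (-4)^2 + 3^2
= 1 + 0 + 16 + 9
= 26

26


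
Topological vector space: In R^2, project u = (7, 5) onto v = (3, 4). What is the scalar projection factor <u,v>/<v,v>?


Computing <u,v> = 7*3 + 5*4 = 41
Computing <v,v> = 3^2 + 4^2 = 25
Projection coefficient = 41/25 = 1.6400

1.6400


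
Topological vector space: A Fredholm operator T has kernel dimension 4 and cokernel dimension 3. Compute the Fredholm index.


The Fredholm index is defined as ind(T) = dim(ker T) - dim(coker T)
= 4 - 3
= 1

1


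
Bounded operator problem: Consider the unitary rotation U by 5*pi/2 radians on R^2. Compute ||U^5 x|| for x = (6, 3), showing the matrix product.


U is a rotation by theta = 5*pi/2
U^5 = rotation by 5*theta = 25*pi/2 = 1*pi/2 (mod 2*pi)
cos(1*pi/2) = 0.0000, sin(1*pi/2) = 1.0000
U^5 x = (0.0000 * 6 - 1.0000 * 3, 1.0000 * 6 + 0.0000 * 3)
= (-3.0000, 6.0000)
||U^5 x|| = sqrt((-3.0000)^2 + 6.0000^2) = sqrt(45.0000) = 6.7082

6.7082


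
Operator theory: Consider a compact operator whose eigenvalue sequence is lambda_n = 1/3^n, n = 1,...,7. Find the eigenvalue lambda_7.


The eigenvalue formula gives lambda_7 = 1/3^7
= 1/2187
= 4.5725e-04

4.5725e-04


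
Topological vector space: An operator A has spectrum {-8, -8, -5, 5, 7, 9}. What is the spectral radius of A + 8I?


Spectrum of A + 8I = {0, 0, 3, 13, 15, 17}
Spectral radius = max |lambda| over the shifted spectrum
= max(0, 0, 3, 13, 15, 17) = 17

17


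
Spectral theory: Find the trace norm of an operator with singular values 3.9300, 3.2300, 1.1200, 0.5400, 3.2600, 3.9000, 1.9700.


The nuclear norm is the sum of all singular values.
||T||_1 = 3.9300 + 3.2300 + 1.1200 + 0.5400 + 3.2600 + 3.9000 + 1.9700
= 17.9500

17.9500


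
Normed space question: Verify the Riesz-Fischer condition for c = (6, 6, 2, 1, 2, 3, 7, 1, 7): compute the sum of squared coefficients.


sum |c_n|^2 = 6^2 + 6^2 + 2^2 + 1^2 + 2^2 + 3^2 + 7^2 + 1^2 + 7^2
= 36 + 36 + 4 + 1 + 4 + 9 + 49 + 1 + 49
= 189

189


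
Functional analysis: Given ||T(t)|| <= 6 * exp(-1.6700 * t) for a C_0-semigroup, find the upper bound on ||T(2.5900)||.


||T(2.5900)|| <= 6 * exp(-1.6700 * 2.5900)
= 6 * exp(-4.3253)
= 6 * 0.0132
= 0.0794

0.0794
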